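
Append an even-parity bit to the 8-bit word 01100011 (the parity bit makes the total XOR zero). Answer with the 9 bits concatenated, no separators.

XOR of the 8 data bits: 0⊕1⊕1⊕0⊕0⊕0⊕1⊕1 = 0
Parity bit = 0 (so all 9 bits XOR to 0).

011000110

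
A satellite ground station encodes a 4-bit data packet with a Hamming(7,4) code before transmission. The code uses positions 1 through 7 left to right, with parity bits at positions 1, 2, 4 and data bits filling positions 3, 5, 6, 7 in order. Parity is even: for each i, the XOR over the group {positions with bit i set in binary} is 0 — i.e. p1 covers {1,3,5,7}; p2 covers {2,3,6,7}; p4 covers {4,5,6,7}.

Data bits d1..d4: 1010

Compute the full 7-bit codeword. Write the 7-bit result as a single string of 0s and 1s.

1011010

Place data at non-parity positions: p1 p2 1 p4 0 1 0
p1 (pos 1,3,5,7): XOR of data positions = 1⊕0⊕0 = 1
p2 (pos 2,3,6,7): XOR of data positions = 1⊕1⊕0 = 0
p4 (pos 4,5,6,7): XOR of data positions = 0⊕1⊕0 = 1
Codeword: 1011010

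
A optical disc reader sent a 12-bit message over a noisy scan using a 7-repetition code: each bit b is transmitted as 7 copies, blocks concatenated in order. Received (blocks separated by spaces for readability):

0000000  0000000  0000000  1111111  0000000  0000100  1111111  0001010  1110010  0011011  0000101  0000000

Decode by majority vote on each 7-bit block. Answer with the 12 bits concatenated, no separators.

000100101100

Block 1 (0000000): 0 ones → 0
Block 2 (0000000): 0 ones → 0
Block 3 (0000000): 0 ones → 0
Block 4 (1111111): 7 ones → 1
Block 5 (0000000): 0 ones → 0
Block 6 (0000100): 1 one → 0
Block 7 (1111111): 7 ones → 1
Block 8 (0001010): 2 ones → 0
Block 9 (1110010): 4 ones → 1
Block 10 (0011011): 4 ones → 1
Block 11 (0000101): 2 ones → 0
Block 12 (0000000): 0 ones → 0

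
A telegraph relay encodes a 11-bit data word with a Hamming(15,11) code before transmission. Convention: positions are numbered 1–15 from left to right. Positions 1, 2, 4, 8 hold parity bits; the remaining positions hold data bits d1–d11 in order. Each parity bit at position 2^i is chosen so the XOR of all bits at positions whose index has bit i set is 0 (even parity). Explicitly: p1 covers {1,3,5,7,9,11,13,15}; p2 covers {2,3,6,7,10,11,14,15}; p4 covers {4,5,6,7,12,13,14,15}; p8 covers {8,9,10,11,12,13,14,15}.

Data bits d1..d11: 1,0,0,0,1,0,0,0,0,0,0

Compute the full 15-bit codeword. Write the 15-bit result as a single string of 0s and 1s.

Place data at non-parity positions: p1 p2 1 p4 0 0 0 p8 1 0 0 0 0 0 0
p1 (pos 1,3,5,7,9,11,13,15): XOR of data positions = 1⊕0⊕0⊕1⊕0⊕0⊕0 = 0
p2 (pos 2,3,6,7,10,11,14,15): XOR of data positions = 1⊕0⊕0⊕0⊕0⊕0⊕0 = 1
p4 (pos 4,5,6,7,12,13,14,15): XOR of data positions = 0⊕0⊕0⊕0⊕0⊕0⊕0 = 0
p8 (pos 8,9,10,11,12,13,14,15): XOR of data positions = 1⊕0⊕0⊕0⊕0⊕0⊕0 = 1
Codeword: 011000011000000

011000011000000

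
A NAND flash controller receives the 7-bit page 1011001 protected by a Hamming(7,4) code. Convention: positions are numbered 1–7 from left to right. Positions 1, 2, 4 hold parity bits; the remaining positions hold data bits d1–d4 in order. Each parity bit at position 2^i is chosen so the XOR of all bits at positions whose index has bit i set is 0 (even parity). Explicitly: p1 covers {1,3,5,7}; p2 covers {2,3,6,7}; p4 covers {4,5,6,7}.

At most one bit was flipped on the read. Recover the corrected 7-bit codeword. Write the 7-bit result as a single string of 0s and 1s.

0011001

s1 (pos 1,3,5,7): 1⊕1⊕0⊕1 = 1
s2 (pos 2,3,6,7): 0⊕1⊕0⊕1 = 0
s4 (pos 4,5,6,7): 1⊕0⊕0⊕1 = 0
Syndrome s4…s1 = 001 → error at position 1.
Flip position 1: 1011001 → 0011001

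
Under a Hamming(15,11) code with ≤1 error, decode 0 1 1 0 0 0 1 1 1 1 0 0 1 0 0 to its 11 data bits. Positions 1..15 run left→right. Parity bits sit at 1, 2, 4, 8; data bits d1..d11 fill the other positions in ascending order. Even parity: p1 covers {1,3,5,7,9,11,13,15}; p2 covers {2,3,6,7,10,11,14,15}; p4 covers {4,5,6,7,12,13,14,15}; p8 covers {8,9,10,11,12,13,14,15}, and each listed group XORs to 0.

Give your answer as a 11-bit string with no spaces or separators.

10011100100

s1 (pos 1,3,5,7,9,11,13,15): 0⊕1⊕0⊕1⊕1⊕0⊕1⊕0 = 0
s2 (pos 2,3,6,7,10,11,14,15): 1⊕1⊕0⊕1⊕1⊕0⊕0⊕0 = 0
s4 (pos 4,5,6,7,12,13,14,15): 0⊕0⊕0⊕1⊕0⊕1⊕0⊕0 = 0
s8 (pos 8,9,10,11,12,13,14,15): 1⊕1⊕1⊕0⊕0⊕1⊕0⊕0 = 0
Syndrome s8…s1 = 0000 → no error.
Read data bits from positions 3,5,6,7,9,10,11,12,13,14,15: 10011100100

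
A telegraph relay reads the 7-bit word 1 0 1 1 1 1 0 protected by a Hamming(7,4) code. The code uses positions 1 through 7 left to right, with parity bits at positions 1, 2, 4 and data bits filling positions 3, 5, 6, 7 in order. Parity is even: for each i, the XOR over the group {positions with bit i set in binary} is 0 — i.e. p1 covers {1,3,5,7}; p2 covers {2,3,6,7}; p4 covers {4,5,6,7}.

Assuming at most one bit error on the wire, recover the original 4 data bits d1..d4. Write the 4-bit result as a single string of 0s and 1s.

s1 (pos 1,3,5,7): 1⊕1⊕1⊕0 = 1
s2 (pos 2,3,6,7): 0⊕1⊕1⊕0 = 0
s4 (pos 4,5,6,7): 1⊕1⊕1⊕0 = 1
Syndrome s4…s1 = 101 → error at position 5.
Flip position 5: 1011110 → 1011010
Read data bits from positions 3,5,6,7: 1010

1010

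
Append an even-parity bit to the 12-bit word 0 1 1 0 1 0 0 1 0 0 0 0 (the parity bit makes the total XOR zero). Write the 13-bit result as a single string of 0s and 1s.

XOR of the 12 data bits: 0⊕1⊕1⊕0⊕1⊕0⊕0⊕1⊕0⊕0⊕0⊕0 = 0
Parity bit = 0 (so all 13 bits XOR to 0).

0110100100000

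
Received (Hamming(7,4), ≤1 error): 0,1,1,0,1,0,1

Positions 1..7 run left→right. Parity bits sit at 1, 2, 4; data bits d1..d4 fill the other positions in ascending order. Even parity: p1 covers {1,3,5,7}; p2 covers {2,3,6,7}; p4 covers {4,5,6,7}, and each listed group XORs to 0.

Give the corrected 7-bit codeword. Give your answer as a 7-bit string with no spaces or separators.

0100101

s1 (pos 1,3,5,7): 0⊕1⊕1⊕1 = 1
s2 (pos 2,3,6,7): 1⊕1⊕0⊕1 = 1
s4 (pos 4,5,6,7): 0⊕1⊕0⊕1 = 0
Syndrome s4…s1 = 011 → error at position 3.
Flip position 3: 0110101 → 0100101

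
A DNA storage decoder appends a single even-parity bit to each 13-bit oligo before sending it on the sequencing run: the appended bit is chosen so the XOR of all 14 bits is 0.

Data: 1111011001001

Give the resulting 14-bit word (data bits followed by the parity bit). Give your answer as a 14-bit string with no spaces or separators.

11110110010010

XOR of the 13 data bits: 1⊕1⊕1⊕1⊕0⊕1⊕1⊕0⊕0⊕1⊕0⊕0⊕1 = 0
Parity bit = 0 (so all 14 bits XOR to 0).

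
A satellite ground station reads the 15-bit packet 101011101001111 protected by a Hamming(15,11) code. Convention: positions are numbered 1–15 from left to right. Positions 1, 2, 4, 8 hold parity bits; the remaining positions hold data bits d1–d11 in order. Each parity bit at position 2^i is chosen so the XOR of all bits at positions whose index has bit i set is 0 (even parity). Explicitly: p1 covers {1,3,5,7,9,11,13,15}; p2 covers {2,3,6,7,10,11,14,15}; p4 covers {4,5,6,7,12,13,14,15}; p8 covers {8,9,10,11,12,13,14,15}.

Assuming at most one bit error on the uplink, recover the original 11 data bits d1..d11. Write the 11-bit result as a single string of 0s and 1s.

s1 (pos 1,3,5,7,9,11,13,15): 1⊕1⊕1⊕1⊕1⊕0⊕1⊕1 = 1
s2 (pos 2,3,6,7,10,11,14,15): 0⊕1⊕1⊕1⊕0⊕0⊕1⊕1 = 1
s4 (pos 4,5,6,7,12,13,14,15): 0⊕1⊕1⊕1⊕1⊕1⊕1⊕1 = 1
s8 (pos 8,9,10,11,12,13,14,15): 0⊕1⊕0⊕0⊕1⊕1⊕1⊕1 = 1
Syndrome s8…s1 = 1111 → error at position 15.
Flip position 15: 101011101001111 → 101011101001110
Read data bits from positions 3,5,6,7,9,10,11,12,13,14,15: 11111001110

11111001110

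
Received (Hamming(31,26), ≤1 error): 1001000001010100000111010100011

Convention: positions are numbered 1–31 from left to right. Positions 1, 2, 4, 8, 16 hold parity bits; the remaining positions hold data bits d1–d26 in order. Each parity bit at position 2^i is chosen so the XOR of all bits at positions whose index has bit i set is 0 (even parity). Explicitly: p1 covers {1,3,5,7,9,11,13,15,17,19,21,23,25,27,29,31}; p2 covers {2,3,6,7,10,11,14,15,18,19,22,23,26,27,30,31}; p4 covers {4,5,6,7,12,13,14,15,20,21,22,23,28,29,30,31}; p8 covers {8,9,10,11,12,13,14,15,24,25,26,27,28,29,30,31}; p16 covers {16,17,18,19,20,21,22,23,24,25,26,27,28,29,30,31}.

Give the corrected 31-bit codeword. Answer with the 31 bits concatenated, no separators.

1001000001010100000111011100011

s1 (pos 1,3,5,7,9,11,13,15,17,19,21,23,25,27,29,31): 1⊕0⊕0⊕0⊕0⊕0⊕0⊕0⊕0⊕0⊕1⊕0⊕0⊕0⊕0⊕1 = 1
s2 (pos 2,3,6,7,10,11,14,15,18,19,22,23,26,27,30,31): 0⊕0⊕0⊕0⊕1⊕0⊕1⊕0⊕0⊕0⊕1⊕0⊕1⊕0⊕1⊕1 = 0
s4 (pos 4,5,6,7,12,13,14,15,20,21,22,23,28,29,30,31): 1⊕0⊕0⊕0⊕1⊕0⊕1⊕0⊕1⊕1⊕1⊕0⊕0⊕0⊕1⊕1 = 0
s8 (pos 8,9,10,11,12,13,14,15,24,25,26,27,28,29,30,31): 0⊕0⊕1⊕0⊕1⊕0⊕1⊕0⊕1⊕0⊕1⊕0⊕0⊕0⊕1⊕1 = 1
s16 (pos 16,17,18,19,20,21,22,23,24,25,26,27,28,29,30,31): 0⊕0⊕0⊕0⊕1⊕1⊕1⊕0⊕1⊕0⊕1⊕0⊕0⊕0⊕1⊕1 = 1
Syndrome s16…s1 = 11001 → error at position 25.
Flip position 25: 1001000001010100000111010100011 → 1001000001010100000111011100011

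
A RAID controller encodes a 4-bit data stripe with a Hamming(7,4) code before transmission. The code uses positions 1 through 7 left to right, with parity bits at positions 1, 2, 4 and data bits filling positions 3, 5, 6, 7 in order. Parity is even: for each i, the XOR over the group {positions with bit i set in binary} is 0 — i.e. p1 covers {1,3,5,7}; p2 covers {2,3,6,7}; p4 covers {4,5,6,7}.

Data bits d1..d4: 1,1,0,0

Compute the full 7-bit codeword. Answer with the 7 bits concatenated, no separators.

0111100

Place data at non-parity positions: p1 p2 1 p4 1 0 0
p1 (pos 1,3,5,7): XOR of data positions = 1⊕1⊕0 = 0
p2 (pos 2,3,6,7): XOR of data positions = 1⊕0⊕0 = 1
p4 (pos 4,5,6,7): XOR of data positions = 1⊕0⊕0 = 1
Codeword: 0111100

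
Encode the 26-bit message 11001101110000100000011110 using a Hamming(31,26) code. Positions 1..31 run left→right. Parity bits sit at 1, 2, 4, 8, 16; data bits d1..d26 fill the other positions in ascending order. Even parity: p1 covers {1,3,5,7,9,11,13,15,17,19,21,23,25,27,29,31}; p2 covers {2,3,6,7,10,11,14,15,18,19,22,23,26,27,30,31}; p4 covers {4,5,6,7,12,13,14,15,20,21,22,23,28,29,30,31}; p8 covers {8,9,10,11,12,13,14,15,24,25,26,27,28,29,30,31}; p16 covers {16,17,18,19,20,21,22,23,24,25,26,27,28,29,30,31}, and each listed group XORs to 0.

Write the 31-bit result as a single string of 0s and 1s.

0110100111011101000100000011110

Place data at non-parity positions: p1 p2 1 p4 1 0 0 p8 1 1 0 1 1 1 0 p16 0 0 0 1 0 0 0 0 0 0 1 1 1 1 0
p1 (pos 1,3,5,7,9,11,13,15,17,19,21,23,25,27,29,31): XOR of data positions = 1⊕1⊕0⊕1⊕0⊕1⊕0⊕0⊕0⊕0⊕0⊕0⊕1⊕1⊕0 = 0
p2 (pos 2,3,6,7,10,11,14,15,18,19,22,23,26,27,30,31): XOR of data positions = 1⊕0⊕0⊕1⊕0⊕1⊕0⊕0⊕0⊕0⊕0⊕0⊕1⊕1⊕0 = 1
p4 (pos 4,5,6,7,12,13,14,15,20,21,22,23,28,29,30,31): XOR of data positions = 1⊕0⊕0⊕1⊕1⊕1⊕0⊕1⊕0⊕0⊕0⊕1⊕1⊕1⊕0 = 0
p8 (pos 8,9,10,11,12,13,14,15,24,25,26,27,28,29,30,31): XOR of data positions = 1⊕1⊕0⊕1⊕1⊕1⊕0⊕0⊕0⊕0⊕1⊕1⊕1⊕1⊕0 = 1
p16 (pos 16,17,18,19,20,21,22,23,24,25,26,27,28,29,30,31): XOR of data positions = 0⊕0⊕0⊕1⊕0⊕0⊕0⊕0⊕0⊕0⊕1⊕1⊕1⊕1⊕0 = 1
Codeword: 0110100111011101000100000011110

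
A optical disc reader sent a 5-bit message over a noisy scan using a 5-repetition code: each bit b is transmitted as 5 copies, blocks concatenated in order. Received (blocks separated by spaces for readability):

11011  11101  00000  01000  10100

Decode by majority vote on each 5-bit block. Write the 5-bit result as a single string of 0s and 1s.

11000

Block 1 (11011): 4 ones → 1
Block 2 (11101): 4 ones → 1
Block 3 (00000): 0 ones → 0
Block 4 (01000): 1 one → 0
Block 5 (10100): 2 ones → 0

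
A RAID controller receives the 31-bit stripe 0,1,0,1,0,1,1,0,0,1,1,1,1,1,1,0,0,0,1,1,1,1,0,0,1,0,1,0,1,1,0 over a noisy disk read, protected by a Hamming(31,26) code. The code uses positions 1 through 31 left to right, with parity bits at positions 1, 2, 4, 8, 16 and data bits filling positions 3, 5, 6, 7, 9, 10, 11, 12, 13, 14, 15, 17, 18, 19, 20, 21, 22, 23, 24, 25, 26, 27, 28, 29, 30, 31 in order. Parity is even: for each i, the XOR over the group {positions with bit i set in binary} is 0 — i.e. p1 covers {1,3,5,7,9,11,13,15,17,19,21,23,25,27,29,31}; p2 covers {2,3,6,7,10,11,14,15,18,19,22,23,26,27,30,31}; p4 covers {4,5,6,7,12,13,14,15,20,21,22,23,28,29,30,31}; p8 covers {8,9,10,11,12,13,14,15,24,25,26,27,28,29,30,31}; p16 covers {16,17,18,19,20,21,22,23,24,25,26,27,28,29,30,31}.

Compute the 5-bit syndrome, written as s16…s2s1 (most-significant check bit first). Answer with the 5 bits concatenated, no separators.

00011

s1 (pos 1,3,5,7,9,11,13,15,17,19,21,23,25,27,29,31): 0⊕0⊕0⊕1⊕0⊕1⊕1⊕1⊕0⊕1⊕1⊕0⊕1⊕1⊕1⊕0 = 1
s2 (pos 2,3,6,7,10,11,14,15,18,19,22,23,26,27,30,31): 1⊕0⊕1⊕1⊕1⊕1⊕1⊕1⊕0⊕1⊕1⊕0⊕0⊕1⊕1⊕0 = 1
s4 (pos 4,5,6,7,12,13,14,15,20,21,22,23,28,29,30,31): 1⊕0⊕1⊕1⊕1⊕1⊕1⊕1⊕1⊕1⊕1⊕0⊕0⊕1⊕1⊕0 = 0
s8 (pos 8,9,10,11,12,13,14,15,24,25,26,27,28,29,30,31): 0⊕0⊕1⊕1⊕1⊕1⊕1⊕1⊕0⊕1⊕0⊕1⊕0⊕1⊕1⊕0 = 0
s16 (pos 16,17,18,19,20,21,22,23,24,25,26,27,28,29,30,31): 0⊕0⊕0⊕1⊕1⊕1⊕1⊕0⊕0⊕1⊕0⊕1⊕0⊕1⊕1⊕0 = 0
Syndrome s16…s1 = 00011 → error at position 3.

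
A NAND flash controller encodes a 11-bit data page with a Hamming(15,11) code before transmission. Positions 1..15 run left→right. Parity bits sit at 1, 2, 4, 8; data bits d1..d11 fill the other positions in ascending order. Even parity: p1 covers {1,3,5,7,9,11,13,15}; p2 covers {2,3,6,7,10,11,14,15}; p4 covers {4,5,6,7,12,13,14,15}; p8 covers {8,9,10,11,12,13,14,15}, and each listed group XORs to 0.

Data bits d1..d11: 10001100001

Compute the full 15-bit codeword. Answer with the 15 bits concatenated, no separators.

111100011100001

Place data at non-parity positions: p1 p2 1 p4 0 0 0 p8 1 1 0 0 0 0 1
p1 (pos 1,3,5,7,9,11,13,15): XOR of data positions = 1⊕0⊕0⊕1⊕0⊕0⊕1 = 1
p2 (pos 2,3,6,7,10,11,14,15): XOR of data positions = 1⊕0⊕0⊕1⊕0⊕0⊕1 = 1
p4 (pos 4,5,6,7,12,13,14,15): XOR of data positions = 0⊕0⊕0⊕0⊕0⊕0⊕1 = 1
p8 (pos 8,9,10,11,12,13,14,15): XOR of data positions = 1⊕1⊕0⊕0⊕0⊕0⊕1 = 1
Codeword: 111100011100001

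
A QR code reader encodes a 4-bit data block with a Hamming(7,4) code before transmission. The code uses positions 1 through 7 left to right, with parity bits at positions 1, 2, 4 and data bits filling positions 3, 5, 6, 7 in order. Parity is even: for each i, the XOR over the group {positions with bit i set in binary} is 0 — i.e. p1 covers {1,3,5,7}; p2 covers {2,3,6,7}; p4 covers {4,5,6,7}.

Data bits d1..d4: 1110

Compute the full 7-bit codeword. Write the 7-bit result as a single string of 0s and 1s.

Place data at non-parity positions: p1 p2 1 p4 1 1 0
p1 (pos 1,3,5,7): XOR of data positions = 1⊕1⊕0 = 0
p2 (pos 2,3,6,7): XOR of data positions = 1⊕1⊕0 = 0
p4 (pos 4,5,6,7): XOR of data positions = 1⊕1⊕0 = 0
Codeword: 0010110

0010110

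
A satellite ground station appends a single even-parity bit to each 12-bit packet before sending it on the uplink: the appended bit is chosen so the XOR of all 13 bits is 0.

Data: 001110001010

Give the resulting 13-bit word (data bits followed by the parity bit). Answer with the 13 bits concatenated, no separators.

0011100010101

XOR of the 12 data bits: 0⊕0⊕1⊕1⊕1⊕0⊕0⊕0⊕1⊕0⊕1⊕0 = 1
Parity bit = 1 (so all 13 bits XOR to 0).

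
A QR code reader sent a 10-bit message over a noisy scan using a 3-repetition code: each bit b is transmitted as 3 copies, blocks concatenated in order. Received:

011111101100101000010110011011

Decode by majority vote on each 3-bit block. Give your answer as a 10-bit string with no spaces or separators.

Block 1 (011): 2 ones → 1
Block 2 (111): 3 ones → 1
Block 3 (101): 2 ones → 1
Block 4 (100): 1 one → 0
Block 5 (101): 2 ones → 1
Block 6 (000): 0 ones → 0
Block 7 (010): 1 one → 0
Block 8 (110): 2 ones → 1
Block 9 (011): 2 ones → 1
Block 10 (011): 2 ones → 1

1110100111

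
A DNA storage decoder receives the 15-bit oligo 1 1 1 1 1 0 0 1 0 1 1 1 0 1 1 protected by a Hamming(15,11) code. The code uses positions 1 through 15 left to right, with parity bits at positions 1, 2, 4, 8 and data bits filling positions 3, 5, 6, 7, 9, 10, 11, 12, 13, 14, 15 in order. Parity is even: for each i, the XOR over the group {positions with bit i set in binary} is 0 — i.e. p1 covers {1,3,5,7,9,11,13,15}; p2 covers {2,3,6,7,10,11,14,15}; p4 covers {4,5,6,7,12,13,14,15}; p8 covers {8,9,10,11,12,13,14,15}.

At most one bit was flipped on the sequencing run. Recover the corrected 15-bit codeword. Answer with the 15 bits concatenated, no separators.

111100010111011

s1 (pos 1,3,5,7,9,11,13,15): 1⊕1⊕1⊕0⊕0⊕1⊕0⊕1 = 1
s2 (pos 2,3,6,7,10,11,14,15): 1⊕1⊕0⊕0⊕1⊕1⊕1⊕1 = 0
s4 (pos 4,5,6,7,12,13,14,15): 1⊕1⊕0⊕0⊕1⊕0⊕1⊕1 = 1
s8 (pos 8,9,10,11,12,13,14,15): 1⊕0⊕1⊕1⊕1⊕0⊕1⊕1 = 0
Syndrome s8…s1 = 0101 → error at position 5.
Flip position 5: 111110010111011 → 111100010111011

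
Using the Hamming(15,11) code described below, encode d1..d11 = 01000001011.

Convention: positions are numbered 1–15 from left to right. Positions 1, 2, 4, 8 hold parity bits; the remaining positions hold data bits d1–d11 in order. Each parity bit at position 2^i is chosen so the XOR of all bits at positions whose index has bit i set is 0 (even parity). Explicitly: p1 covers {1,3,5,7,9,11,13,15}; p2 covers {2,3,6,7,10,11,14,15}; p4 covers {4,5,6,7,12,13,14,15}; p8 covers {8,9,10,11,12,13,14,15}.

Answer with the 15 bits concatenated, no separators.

Place data at non-parity positions: p1 p2 0 p4 1 0 0 p8 0 0 0 1 0 1 1
p1 (pos 1,3,5,7,9,11,13,15): XOR of data positions = 0⊕1⊕0⊕0⊕0⊕0⊕1 = 0
p2 (pos 2,3,6,7,10,11,14,15): XOR of data positions = 0⊕0⊕0⊕0⊕0⊕1⊕1 = 0
p4 (pos 4,5,6,7,12,13,14,15): XOR of data positions = 1⊕0⊕0⊕1⊕0⊕1⊕1 = 0
p8 (pos 8,9,10,11,12,13,14,15): XOR of data positions = 0⊕0⊕0⊕1⊕0⊕1⊕1 = 1
Codeword: 000010010001011

000010010001011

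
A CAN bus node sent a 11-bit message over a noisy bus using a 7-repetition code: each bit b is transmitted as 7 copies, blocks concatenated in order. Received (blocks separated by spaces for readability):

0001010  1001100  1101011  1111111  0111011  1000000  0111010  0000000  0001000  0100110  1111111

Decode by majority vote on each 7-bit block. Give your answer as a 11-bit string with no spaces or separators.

00111010001

Block 1 (0001010): 2 ones → 0
Block 2 (1001100): 3 ones → 0
Block 3 (1101011): 5 ones → 1
Block 4 (1111111): 7 ones → 1
Block 5 (0111011): 5 ones → 1
Block 6 (1000000): 1 one → 0
Block 7 (0111010): 4 ones → 1
Block 8 (0000000): 0 ones → 0
Block 9 (0001000): 1 one → 0
Block 10 (0100110): 3 ones → 0
Block 11 (1111111): 7 ones → 1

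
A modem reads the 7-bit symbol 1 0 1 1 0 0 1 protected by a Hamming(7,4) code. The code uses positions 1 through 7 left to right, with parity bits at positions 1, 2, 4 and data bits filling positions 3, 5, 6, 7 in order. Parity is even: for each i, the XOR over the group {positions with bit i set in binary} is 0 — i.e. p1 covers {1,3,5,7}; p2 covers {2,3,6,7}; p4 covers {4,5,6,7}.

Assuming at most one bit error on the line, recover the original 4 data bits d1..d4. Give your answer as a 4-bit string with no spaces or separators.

s1 (pos 1,3,5,7): 1⊕1⊕0⊕1 = 1
s2 (pos 2,3,6,7): 0⊕1⊕0⊕1 = 0
s4 (pos 4,5,6,7): 1⊕0⊕0⊕1 = 0
Syndrome s4…s1 = 001 → error at position 1.
Flip position 1: 1011001 → 0011001
Read data bits from positions 3,5,6,7: 1001

1001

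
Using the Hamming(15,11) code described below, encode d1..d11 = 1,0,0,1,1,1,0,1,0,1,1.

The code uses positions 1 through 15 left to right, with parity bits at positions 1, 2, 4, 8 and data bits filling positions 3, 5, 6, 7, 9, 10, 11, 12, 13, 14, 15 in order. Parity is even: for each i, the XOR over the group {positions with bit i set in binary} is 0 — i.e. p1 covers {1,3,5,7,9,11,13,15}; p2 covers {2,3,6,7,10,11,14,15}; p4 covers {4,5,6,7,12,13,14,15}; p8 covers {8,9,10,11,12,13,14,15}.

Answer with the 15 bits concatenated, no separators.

011000111101011

Place data at non-parity positions: p1 p2 1 p4 0 0 1 p8 1 1 0 1 0 1 1
p1 (pos 1,3,5,7,9,11,13,15): XOR of data positions = 1⊕0⊕1⊕1⊕0⊕0⊕1 = 0
p2 (pos 2,3,6,7,10,11,14,15): XOR of data positions = 1⊕0⊕1⊕1⊕0⊕1⊕1 = 1
p4 (pos 4,5,6,7,12,13,14,15): XOR of data positions = 0⊕0⊕1⊕1⊕0⊕1⊕1 = 0
p8 (pos 8,9,10,11,12,13,14,15): XOR of data positions = 1⊕1⊕0⊕1⊕0⊕1⊕1 = 1
Codeword: 011000111101011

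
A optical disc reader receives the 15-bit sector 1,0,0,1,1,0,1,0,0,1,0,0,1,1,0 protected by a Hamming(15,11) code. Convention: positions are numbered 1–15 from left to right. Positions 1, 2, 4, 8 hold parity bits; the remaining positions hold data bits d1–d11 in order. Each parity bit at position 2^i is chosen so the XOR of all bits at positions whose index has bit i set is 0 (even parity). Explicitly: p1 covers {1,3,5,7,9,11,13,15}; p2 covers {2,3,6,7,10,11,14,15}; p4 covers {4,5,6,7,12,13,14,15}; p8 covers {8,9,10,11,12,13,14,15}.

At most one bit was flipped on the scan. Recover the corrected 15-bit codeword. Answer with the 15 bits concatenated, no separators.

100110100100100

s1 (pos 1,3,5,7,9,11,13,15): 1⊕0⊕1⊕1⊕0⊕0⊕1⊕0 = 0
s2 (pos 2,3,6,7,10,11,14,15): 0⊕0⊕0⊕1⊕1⊕0⊕1⊕0 = 1
s4 (pos 4,5,6,7,12,13,14,15): 1⊕1⊕0⊕1⊕0⊕1⊕1⊕0 = 1
s8 (pos 8,9,10,11,12,13,14,15): 0⊕0⊕1⊕0⊕0⊕1⊕1⊕0 = 1
Syndrome s8…s1 = 1110 → error at position 14.
Flip position 14: 100110100100110 → 100110100100100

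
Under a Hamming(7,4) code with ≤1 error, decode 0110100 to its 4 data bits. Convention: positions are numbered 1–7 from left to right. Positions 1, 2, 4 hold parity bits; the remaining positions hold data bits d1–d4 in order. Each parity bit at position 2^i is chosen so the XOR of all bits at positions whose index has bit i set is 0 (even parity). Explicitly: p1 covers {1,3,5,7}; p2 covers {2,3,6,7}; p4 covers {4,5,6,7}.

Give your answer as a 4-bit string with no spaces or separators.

s1 (pos 1,3,5,7): 0⊕1⊕1⊕0 = 0
s2 (pos 2,3,6,7): 1⊕1⊕0⊕0 = 0
s4 (pos 4,5,6,7): 0⊕1⊕0⊕0 = 1
Syndrome s4…s1 = 100 → error at position 4.
Flip position 4: 0110100 → 0111100
Read data bits from positions 3,5,6,7: 1100

1100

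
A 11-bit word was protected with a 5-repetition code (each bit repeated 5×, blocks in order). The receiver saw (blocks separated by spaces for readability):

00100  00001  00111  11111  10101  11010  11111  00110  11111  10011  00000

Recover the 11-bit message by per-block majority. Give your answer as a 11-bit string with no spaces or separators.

00111110110

Block 1 (00100): 1 one → 0
Block 2 (00001): 1 one → 0
Block 3 (00111): 3 ones → 1
Block 4 (11111): 5 ones → 1
Block 5 (10101): 3 ones → 1
Block 6 (11010): 3 ones → 1
Block 7 (11111): 5 ones → 1
Block 8 (00110): 2 ones → 0
Block 9 (11111): 5 ones → 1
Block 10 (10011): 3 ones → 1
Block 11 (00000): 0 ones → 0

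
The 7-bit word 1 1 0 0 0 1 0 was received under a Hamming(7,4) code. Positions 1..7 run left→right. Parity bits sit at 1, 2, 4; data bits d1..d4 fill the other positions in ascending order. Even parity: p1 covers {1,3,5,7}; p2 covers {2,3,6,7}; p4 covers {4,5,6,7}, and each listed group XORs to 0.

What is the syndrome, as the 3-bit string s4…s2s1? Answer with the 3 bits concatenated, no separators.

s1 (pos 1,3,5,7): 1⊕0⊕0⊕0 = 1
s2 (pos 2,3,6,7): 1⊕0⊕1⊕0 = 0
s4 (pos 4,5,6,7): 0⊕0⊕1⊕0 = 1
Syndrome s4…s1 = 101 → error at position 5.

101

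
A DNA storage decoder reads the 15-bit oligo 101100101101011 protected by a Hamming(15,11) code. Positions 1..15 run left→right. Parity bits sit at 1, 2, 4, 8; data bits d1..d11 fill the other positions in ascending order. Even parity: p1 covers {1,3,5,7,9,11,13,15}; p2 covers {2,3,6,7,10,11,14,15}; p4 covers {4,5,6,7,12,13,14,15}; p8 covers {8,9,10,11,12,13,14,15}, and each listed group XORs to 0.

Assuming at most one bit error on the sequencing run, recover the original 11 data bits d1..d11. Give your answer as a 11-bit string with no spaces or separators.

10011101010

s1 (pos 1,3,5,7,9,11,13,15): 1⊕1⊕0⊕1⊕1⊕0⊕0⊕1 = 1
s2 (pos 2,3,6,7,10,11,14,15): 0⊕1⊕0⊕1⊕1⊕0⊕1⊕1 = 1
s4 (pos 4,5,6,7,12,13,14,15): 1⊕0⊕0⊕1⊕1⊕0⊕1⊕1 = 1
s8 (pos 8,9,10,11,12,13,14,15): 0⊕1⊕1⊕0⊕1⊕0⊕1⊕1 = 1
Syndrome s8…s1 = 1111 → error at position 15.
Flip position 15: 101100101101011 → 101100101101010
Read data bits from positions 3,5,6,7,9,10,11,12,13,14,15: 10011101010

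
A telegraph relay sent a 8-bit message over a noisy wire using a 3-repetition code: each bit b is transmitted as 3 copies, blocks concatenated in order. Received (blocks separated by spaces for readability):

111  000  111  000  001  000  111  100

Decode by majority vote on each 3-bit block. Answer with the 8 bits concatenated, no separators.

10100010

Block 1 (111): 3 ones → 1
Block 2 (000): 0 ones → 0
Block 3 (111): 3 ones → 1
Block 4 (000): 0 ones → 0
Block 5 (001): 1 one → 0
Block 6 (000): 0 ones → 0
Block 7 (111): 3 ones → 1
Block 8 (100): 1 one → 0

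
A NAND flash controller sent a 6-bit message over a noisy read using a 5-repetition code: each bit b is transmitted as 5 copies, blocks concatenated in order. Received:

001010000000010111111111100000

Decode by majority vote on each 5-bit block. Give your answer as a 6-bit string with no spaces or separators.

Block 1 (00101): 2 ones → 0
Block 2 (00000): 0 ones → 0
Block 3 (00010): 1 one → 0
Block 4 (11111): 5 ones → 1
Block 5 (11111): 5 ones → 1
Block 6 (00000): 0 ones → 0

000110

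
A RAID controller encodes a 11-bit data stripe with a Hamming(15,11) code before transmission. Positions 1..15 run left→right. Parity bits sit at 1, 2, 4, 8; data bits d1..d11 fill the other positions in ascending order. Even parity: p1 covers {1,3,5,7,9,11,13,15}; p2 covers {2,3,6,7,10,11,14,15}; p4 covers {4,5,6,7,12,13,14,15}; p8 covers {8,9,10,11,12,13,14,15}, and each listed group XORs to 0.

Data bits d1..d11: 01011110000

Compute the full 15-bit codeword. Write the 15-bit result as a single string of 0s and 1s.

010010111110000

Place data at non-parity positions: p1 p2 0 p4 1 0 1 p8 1 1 1 0 0 0 0
p1 (pos 1,3,5,7,9,11,13,15): XOR of data positions = 0⊕1⊕1⊕1⊕1⊕0⊕0 = 0
p2 (pos 2,3,6,7,10,11,14,15): XOR of data positions = 0⊕0⊕1⊕1⊕1⊕0⊕0 = 1
p4 (pos 4,5,6,7,12,13,14,15): XOR of data positions = 1⊕0⊕1⊕0⊕0⊕0⊕0 = 0
p8 (pos 8,9,10,11,12,13,14,15): XOR of data positions = 1⊕1⊕1⊕0⊕0⊕0⊕0 = 1
Codeword: 010010111110000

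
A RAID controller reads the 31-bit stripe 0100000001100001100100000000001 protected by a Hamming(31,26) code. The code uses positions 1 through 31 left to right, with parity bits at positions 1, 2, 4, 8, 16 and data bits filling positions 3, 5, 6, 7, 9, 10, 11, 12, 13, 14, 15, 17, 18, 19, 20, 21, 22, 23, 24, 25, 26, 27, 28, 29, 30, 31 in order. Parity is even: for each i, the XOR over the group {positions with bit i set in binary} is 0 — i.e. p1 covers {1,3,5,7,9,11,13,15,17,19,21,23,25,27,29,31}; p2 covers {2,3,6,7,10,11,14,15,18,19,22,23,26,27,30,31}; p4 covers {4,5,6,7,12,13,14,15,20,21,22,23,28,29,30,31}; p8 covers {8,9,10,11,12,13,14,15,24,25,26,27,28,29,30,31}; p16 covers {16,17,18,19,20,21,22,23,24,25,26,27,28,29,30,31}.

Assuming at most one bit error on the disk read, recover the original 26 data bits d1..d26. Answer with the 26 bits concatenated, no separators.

00001110000100100000000001

s1 (pos 1,3,5,7,9,11,13,15,17,19,21,23,25,27,29,31): 0⊕0⊕0⊕0⊕0⊕1⊕0⊕0⊕1⊕0⊕0⊕0⊕0⊕0⊕0⊕1 = 1
s2 (pos 2,3,6,7,10,11,14,15,18,19,22,23,26,27,30,31): 1⊕0⊕0⊕0⊕1⊕1⊕0⊕0⊕0⊕0⊕0⊕0⊕0⊕0⊕0⊕1 = 0
s4 (pos 4,5,6,7,12,13,14,15,20,21,22,23,28,29,30,31): 0⊕0⊕0⊕0⊕0⊕0⊕0⊕0⊕1⊕0⊕0⊕0⊕0⊕0⊕0⊕1 = 0
s8 (pos 8,9,10,11,12,13,14,15,24,25,26,27,28,29,30,31): 0⊕0⊕1⊕1⊕0⊕0⊕0⊕0⊕0⊕0⊕0⊕0⊕0⊕0⊕0⊕1 = 1
s16 (pos 16,17,18,19,20,21,22,23,24,25,26,27,28,29,30,31): 1⊕1⊕0⊕0⊕1⊕0⊕0⊕0⊕0⊕0⊕0⊕0⊕0⊕0⊕0⊕1 = 0
Syndrome s16…s1 = 01001 → error at position 9.
Flip position 9: 0100000001100001100100000000001 → 0100000011100001100100000000001
Read data bits from positions 3,5,6,7,9,10,11,12,13,14,15,17,18,19,20,21,22,23,24,25,26,27,28,29,30,31: 00001110000100100000000001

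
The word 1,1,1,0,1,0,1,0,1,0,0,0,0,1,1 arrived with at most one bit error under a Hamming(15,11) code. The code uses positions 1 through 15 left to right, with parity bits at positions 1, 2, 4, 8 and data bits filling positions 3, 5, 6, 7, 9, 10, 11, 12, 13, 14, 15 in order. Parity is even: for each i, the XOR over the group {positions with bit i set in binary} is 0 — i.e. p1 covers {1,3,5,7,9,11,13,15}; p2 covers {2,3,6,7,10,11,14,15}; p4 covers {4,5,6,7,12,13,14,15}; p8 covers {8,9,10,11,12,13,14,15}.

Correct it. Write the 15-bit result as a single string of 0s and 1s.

s1 (pos 1,3,5,7,9,11,13,15): 1⊕1⊕1⊕1⊕1⊕0⊕0⊕1 = 0
s2 (pos 2,3,6,7,10,11,14,15): 1⊕1⊕0⊕1⊕0⊕0⊕1⊕1 = 1
s4 (pos 4,5,6,7,12,13,14,15): 0⊕1⊕0⊕1⊕0⊕0⊕1⊕1 = 0
s8 (pos 8,9,10,11,12,13,14,15): 0⊕1⊕0⊕0⊕0⊕0⊕1⊕1 = 1
Syndrome s8…s1 = 1010 → error at position 10.
Flip position 10: 111010101000011 → 111010101100011

111010101100011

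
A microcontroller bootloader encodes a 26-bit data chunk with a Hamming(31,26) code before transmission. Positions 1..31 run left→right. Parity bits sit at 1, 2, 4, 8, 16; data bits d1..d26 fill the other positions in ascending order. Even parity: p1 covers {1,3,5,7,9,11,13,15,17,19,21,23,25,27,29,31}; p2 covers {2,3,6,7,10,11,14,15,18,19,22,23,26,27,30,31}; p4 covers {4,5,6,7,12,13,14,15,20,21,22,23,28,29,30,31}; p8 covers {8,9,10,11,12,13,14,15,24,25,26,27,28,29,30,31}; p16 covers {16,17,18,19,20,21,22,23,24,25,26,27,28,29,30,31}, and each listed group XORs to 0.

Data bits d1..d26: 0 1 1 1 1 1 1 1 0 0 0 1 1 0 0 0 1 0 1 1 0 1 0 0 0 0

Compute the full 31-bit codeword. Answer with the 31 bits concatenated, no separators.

Place data at non-parity positions: p1 p2 0 p4 1 1 1 p8 1 1 1 1 0 0 0 p16 1 1 0 0 0 1 0 1 1 0 1 0 0 0 0
p1 (pos 1,3,5,7,9,11,13,15,17,19,21,23,25,27,29,31): XOR of data positions = 0⊕1⊕1⊕1⊕1⊕0⊕0⊕1⊕0⊕0⊕0⊕1⊕1⊕0⊕0 = 1
p2 (pos 2,3,6,7,10,11,14,15,18,19,22,23,26,27,30,31): XOR of data positions = 0⊕1⊕1⊕1⊕1⊕0⊕0⊕1⊕0⊕1⊕0⊕0⊕1⊕0⊕0 = 1
p4 (pos 4,5,6,7,12,13,14,15,20,21,22,23,28,29,30,31): XOR of data positions = 1⊕1⊕1⊕1⊕0⊕0⊕0⊕0⊕0⊕1⊕0⊕0⊕0⊕0⊕0 = 1
p8 (pos 8,9,10,11,12,13,14,15,24,25,26,27,28,29,30,31): XOR of data positions = 1⊕1⊕1⊕1⊕0⊕0⊕0⊕1⊕1⊕0⊕1⊕0⊕0⊕0⊕0 = 1
p16 (pos 16,17,18,19,20,21,22,23,24,25,26,27,28,29,30,31): XOR of data positions = 1⊕1⊕0⊕0⊕0⊕1⊕0⊕1⊕1⊕0⊕1⊕0⊕0⊕0⊕0 = 0
Codeword: 1101111111110000110001011010000

1101111111110000110001011010000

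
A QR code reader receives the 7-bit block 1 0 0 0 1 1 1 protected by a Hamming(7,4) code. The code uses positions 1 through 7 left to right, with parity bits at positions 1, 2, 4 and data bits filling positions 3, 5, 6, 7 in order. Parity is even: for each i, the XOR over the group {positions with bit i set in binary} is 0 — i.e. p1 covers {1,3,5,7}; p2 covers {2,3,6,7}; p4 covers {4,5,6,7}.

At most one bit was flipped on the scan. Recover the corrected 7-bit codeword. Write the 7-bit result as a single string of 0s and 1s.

s1 (pos 1,3,5,7): 1⊕0⊕1⊕1 = 1
s2 (pos 2,3,6,7): 0⊕0⊕1⊕1 = 0
s4 (pos 4,5,6,7): 0⊕1⊕1⊕1 = 1
Syndrome s4…s1 = 101 → error at position 5.
Flip position 5: 1000111 → 1000011

1000011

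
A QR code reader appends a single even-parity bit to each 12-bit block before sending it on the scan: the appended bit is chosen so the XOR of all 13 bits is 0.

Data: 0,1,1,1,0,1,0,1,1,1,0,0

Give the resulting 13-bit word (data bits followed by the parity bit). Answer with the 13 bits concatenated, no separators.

XOR of the 12 data bits: 0⊕1⊕1⊕1⊕0⊕1⊕0⊕1⊕1⊕1⊕0⊕0 = 1
Parity bit = 1 (so all 13 bits XOR to 0).

0111010111001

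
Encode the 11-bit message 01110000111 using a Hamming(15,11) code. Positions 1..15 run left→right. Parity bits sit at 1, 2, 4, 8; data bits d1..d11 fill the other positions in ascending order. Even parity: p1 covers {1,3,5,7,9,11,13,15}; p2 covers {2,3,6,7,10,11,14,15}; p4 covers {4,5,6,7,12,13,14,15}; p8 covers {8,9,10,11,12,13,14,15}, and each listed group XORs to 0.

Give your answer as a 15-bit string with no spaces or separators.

Place data at non-parity positions: p1 p2 0 p4 1 1 1 p8 0 0 0 0 1 1 1
p1 (pos 1,3,5,7,9,11,13,15): XOR of data positions = 0⊕1⊕1⊕0⊕0⊕1⊕1 = 0
p2 (pos 2,3,6,7,10,11,14,15): XOR of data positions = 0⊕1⊕1⊕0⊕0⊕1⊕1 = 0
p4 (pos 4,5,6,7,12,13,14,15): XOR of data positions = 1⊕1⊕1⊕0⊕1⊕1⊕1 = 0
p8 (pos 8,9,10,11,12,13,14,15): XOR of data positions = 0⊕0⊕0⊕0⊕1⊕1⊕1 = 1
Codeword: 000011110000111

000011110000111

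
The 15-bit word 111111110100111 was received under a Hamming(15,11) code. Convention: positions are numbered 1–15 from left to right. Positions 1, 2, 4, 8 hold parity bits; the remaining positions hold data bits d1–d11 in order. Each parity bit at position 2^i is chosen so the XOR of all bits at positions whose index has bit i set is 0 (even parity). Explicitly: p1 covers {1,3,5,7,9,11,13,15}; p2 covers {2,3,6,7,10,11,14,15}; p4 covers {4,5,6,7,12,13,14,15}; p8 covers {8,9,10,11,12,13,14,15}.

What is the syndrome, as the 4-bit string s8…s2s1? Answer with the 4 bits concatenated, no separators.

1110

s1 (pos 1,3,5,7,9,11,13,15): 1⊕1⊕1⊕1⊕0⊕0⊕1⊕1 = 0
s2 (pos 2,3,6,7,10,11,14,15): 1⊕1⊕1⊕1⊕1⊕0⊕1⊕1 = 1
s4 (pos 4,5,6,7,12,13,14,15): 1⊕1⊕1⊕1⊕0⊕1⊕1⊕1 = 1
s8 (pos 8,9,10,11,12,13,14,15): 1⊕0⊕1⊕0⊕0⊕1⊕1⊕1 = 1
Syndrome s8…s1 = 1110 → error at position 14.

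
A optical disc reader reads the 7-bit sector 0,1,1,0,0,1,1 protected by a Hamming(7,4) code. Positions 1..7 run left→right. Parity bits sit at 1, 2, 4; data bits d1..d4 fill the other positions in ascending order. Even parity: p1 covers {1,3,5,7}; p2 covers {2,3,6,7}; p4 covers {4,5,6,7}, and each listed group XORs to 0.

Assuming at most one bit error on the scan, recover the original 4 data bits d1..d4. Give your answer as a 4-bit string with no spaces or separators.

1011

s1 (pos 1,3,5,7): 0⊕1⊕0⊕1 = 0
s2 (pos 2,3,6,7): 1⊕1⊕1⊕1 = 0
s4 (pos 4,5,6,7): 0⊕0⊕1⊕1 = 0
Syndrome s4…s1 = 000 → no error.
Read data bits from positions 3,5,6,7: 1011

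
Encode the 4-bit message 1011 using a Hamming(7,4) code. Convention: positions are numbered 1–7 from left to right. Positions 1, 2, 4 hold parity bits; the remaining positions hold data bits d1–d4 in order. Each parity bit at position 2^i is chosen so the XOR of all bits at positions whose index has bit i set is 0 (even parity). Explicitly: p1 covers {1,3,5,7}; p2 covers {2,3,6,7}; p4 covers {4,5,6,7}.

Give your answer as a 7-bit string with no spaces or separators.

0110011

Place data at non-parity positions: p1 p2 1 p4 0 1 1
p1 (pos 1,3,5,7): XOR of data positions = 1⊕0⊕1 = 0
p2 (pos 2,3,6,7): XOR of data positions = 1⊕1⊕1 = 1
p4 (pos 4,5,6,7): XOR of data positions = 0⊕1⊕1 = 0
Codeword: 0110011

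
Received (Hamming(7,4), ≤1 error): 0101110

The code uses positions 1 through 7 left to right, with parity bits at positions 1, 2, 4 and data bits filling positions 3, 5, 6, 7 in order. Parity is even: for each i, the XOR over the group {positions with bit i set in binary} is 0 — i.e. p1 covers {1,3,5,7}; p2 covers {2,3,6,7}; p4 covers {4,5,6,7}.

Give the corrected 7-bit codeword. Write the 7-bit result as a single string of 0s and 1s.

s1 (pos 1,3,5,7): 0⊕0⊕1⊕0 = 1
s2 (pos 2,3,6,7): 1⊕0⊕1⊕0 = 0
s4 (pos 4,5,6,7): 1⊕1⊕1⊕0 = 1
Syndrome s4…s1 = 101 → error at position 5.
Flip position 5: 0101110 → 0101010

0101010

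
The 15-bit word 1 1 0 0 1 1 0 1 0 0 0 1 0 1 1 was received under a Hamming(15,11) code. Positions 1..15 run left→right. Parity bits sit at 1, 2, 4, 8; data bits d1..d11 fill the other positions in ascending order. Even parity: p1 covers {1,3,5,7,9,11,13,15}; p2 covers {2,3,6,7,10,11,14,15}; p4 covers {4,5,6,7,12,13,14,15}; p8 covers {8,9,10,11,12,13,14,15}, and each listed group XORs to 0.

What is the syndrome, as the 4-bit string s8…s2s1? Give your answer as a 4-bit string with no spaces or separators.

0101

s1 (pos 1,3,5,7,9,11,13,15): 1⊕0⊕1⊕0⊕0⊕0⊕0⊕1 = 1
s2 (pos 2,3,6,7,10,11,14,15): 1⊕0⊕1⊕0⊕0⊕0⊕1⊕1 = 0
s4 (pos 4,5,6,7,12,13,14,15): 0⊕1⊕1⊕0⊕1⊕0⊕1⊕1 = 1
s8 (pos 8,9,10,11,12,13,14,15): 1⊕0⊕0⊕0⊕1⊕0⊕1⊕1 = 0
Syndrome s8…s1 = 0101 → error at position 5.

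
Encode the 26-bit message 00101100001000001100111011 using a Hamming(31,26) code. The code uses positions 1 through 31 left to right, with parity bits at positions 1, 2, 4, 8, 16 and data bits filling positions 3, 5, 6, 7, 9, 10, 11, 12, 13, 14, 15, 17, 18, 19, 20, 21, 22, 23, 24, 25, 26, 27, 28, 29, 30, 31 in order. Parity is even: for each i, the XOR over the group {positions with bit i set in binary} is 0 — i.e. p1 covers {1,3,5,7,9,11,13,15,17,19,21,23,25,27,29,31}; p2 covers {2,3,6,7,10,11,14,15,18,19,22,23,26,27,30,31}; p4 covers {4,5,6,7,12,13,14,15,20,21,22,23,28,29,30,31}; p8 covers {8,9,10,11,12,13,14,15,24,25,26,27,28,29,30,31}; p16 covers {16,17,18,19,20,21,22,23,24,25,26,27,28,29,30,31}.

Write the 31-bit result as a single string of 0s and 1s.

1101010011000011000001100111011

Place data at non-parity positions: p1 p2 0 p4 0 1 0 p8 1 1 0 0 0 0 1 p16 0 0 0 0 0 1 1 0 0 1 1 1 0 1 1
p1 (pos 1,3,5,7,9,11,13,15,17,19,21,23,25,27,29,31): XOR of data positions = 0⊕0⊕0⊕1⊕0⊕0⊕1⊕0⊕0⊕0⊕1⊕0⊕1⊕0⊕1 = 1
p2 (pos 2,3,6,7,10,11,14,15,18,19,22,23,26,27,30,31): XOR of data positions = 0⊕1⊕0⊕1⊕0⊕0⊕1⊕0⊕0⊕1⊕1⊕1⊕1⊕1⊕1 = 1
p4 (pos 4,5,6,7,12,13,14,15,20,21,22,23,28,29,30,31): XOR of data positions = 0⊕1⊕0⊕0⊕0⊕0⊕1⊕0⊕0⊕1⊕1⊕1⊕0⊕1⊕1 = 1
p8 (pos 8,9,10,11,12,13,14,15,24,25,26,27,28,29,30,31): XOR of data positions = 1⊕1⊕0⊕0⊕0⊕0⊕1⊕0⊕0⊕1⊕1⊕1⊕0⊕1⊕1 = 0
p16 (pos 16,17,18,19,20,21,22,23,24,25,26,27,28,29,30,31): XOR of data positions = 0⊕0⊕0⊕0⊕0⊕1⊕1⊕0⊕0⊕1⊕1⊕1⊕0⊕1⊕1 = 1
Codeword: 1101010011000011000001100111011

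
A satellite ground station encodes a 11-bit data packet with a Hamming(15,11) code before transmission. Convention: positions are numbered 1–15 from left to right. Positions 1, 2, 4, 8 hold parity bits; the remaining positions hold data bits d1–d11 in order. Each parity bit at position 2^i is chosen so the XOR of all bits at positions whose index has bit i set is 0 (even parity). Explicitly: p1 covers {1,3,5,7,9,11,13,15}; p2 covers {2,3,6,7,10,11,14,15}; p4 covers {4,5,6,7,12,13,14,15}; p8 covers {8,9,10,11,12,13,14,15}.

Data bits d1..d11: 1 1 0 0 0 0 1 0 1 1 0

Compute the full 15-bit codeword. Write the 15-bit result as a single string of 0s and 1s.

Place data at non-parity positions: p1 p2 1 p4 1 0 0 p8 0 0 1 0 1 1 0
p1 (pos 1,3,5,7,9,11,13,15): XOR of data positions = 1⊕1⊕0⊕0⊕1⊕1⊕0 = 0
p2 (pos 2,3,6,7,10,11,14,15): XOR of data positions = 1⊕0⊕0⊕0⊕1⊕1⊕0 = 1
p4 (pos 4,5,6,7,12,13,14,15): XOR of data positions = 1⊕0⊕0⊕0⊕1⊕1⊕0 = 1
p8 (pos 8,9,10,11,12,13,14,15): XOR of data positions = 0⊕0⊕1⊕0⊕1⊕1⊕0 = 1
Codeword: 011110010010110

011110010010110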